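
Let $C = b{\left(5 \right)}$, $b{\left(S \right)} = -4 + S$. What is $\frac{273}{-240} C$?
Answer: $- \frac{91}{80} \approx -1.1375$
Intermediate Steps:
$C = 1$ ($C = -4 + 5 = 1$)
$\frac{273}{-240} C = \frac{273}{-240} \cdot 1 = 273 \left(- \frac{1}{240}\right) 1 = \left(- \frac{91}{80}\right) 1 = - \frac{91}{80}$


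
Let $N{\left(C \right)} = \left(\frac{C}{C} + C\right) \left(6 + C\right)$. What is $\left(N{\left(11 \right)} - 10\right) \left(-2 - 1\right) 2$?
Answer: $-1164$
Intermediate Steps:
$N{\left(C \right)} = \left(1 + C\right) \left(6 + C\right)$
$\left(N{\left(11 \right)} - 10\right) \left(-2 - 1\right) 2 = \left(\left(6 + 11^{2} + 7 \cdot 11\right) - 10\right) \left(-2 - 1\right) 2 = \left(\left(6 + 121 + 77\right) - 10\right) \left(\left(-3\right) 2\right) = \left(204 - 10\right) \left(-6\right) = 194 \left(-6\right) = -1164$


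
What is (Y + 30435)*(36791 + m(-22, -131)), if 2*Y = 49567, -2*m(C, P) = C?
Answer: 2032151237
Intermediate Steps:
m(C, P) = -C/2
Y = 49567/2 (Y = (1/2)*49567 = 49567/2 ≈ 24784.)
(Y + 30435)*(36791 + m(-22, -131)) = (49567/2 + 30435)*(36791 - 1/2*(-22)) = 110437*(36791 + 11)/2 = (110437/2)*36802 = 2032151237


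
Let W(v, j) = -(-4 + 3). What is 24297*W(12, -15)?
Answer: 24297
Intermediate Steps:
W(v, j) = 1 (W(v, j) = -1*(-1) = 1)
24297*W(12, -15) = 24297*1 = 24297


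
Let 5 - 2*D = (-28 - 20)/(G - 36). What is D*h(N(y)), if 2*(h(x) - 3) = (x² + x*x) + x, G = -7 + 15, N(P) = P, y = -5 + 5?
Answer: 69/14 ≈ 4.9286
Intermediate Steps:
y = 0
G = 8
h(x) = 3 + x² + x/2 (h(x) = 3 + ((x² + x*x) + x)/2 = 3 + ((x² + x²) + x)/2 = 3 + (2*x² + x)/2 = 3 + (x + 2*x²)/2 = 3 + (x² + x/2) = 3 + x² + x/2)
D = 23/14 (D = 5/2 - (-28 - 20)/(2*(8 - 36)) = 5/2 - (-24)/(-28) = 5/2 - (-24)*(-1)/28 = 5/2 - ½*12/7 = 5/2 - 6/7 = 23/14 ≈ 1.6429)
D*h(N(y)) = 23*(3 + 0² + (½)*0)/14 = 23*(3 + 0 + 0)/14 = (23/14)*3 = 69/14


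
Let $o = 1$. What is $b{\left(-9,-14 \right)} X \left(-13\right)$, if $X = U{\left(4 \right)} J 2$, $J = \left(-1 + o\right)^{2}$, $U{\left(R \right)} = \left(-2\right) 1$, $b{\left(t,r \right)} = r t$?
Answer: $0$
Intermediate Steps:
$U{\left(R \right)} = -2$
$J = 0$ ($J = \left(-1 + 1\right)^{2} = 0^{2} = 0$)
$X = 0$ ($X = \left(-2\right) 0 \cdot 2 = 0 \cdot 2 = 0$)
$b{\left(-9,-14 \right)} X \left(-13\right) = \left(-14\right) \left(-9\right) 0 \left(-13\right) = 126 \cdot 0 \left(-13\right) = 0 \left(-13\right) = 0$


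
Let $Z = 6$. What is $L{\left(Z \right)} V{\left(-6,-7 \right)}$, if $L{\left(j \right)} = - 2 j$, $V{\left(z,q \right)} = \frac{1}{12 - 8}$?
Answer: $-3$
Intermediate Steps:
$V{\left(z,q \right)} = \frac{1}{4}$
$L{\left(Z \right)} V{\left(-6,-7 \right)} = \left(-2\right) 6 \cdot \frac{1}{4} = \left(-12\right) \frac{1}{4} = -3$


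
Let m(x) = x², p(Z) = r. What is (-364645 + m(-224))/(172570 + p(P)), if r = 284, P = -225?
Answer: -11647/6402 ≈ -1.8193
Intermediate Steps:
p(Z) = 284
(-364645 + m(-224))/(172570 + p(P)) = (-364645 + (-224)²)/(172570 + 284) = (-364645 + 50176)/172854 = -314469*1/172854 = -11647/6402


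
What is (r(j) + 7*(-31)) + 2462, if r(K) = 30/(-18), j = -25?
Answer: 6730/3 ≈ 2243.3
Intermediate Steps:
r(K) = -5/3 (r(K) = 30*(-1/18) = -5/3)
(r(j) + 7*(-31)) + 2462 = (-5/3 + 7*(-31)) + 2462 = (-5/3 - 217) + 2462 = -656/3 + 2462 = 6730/3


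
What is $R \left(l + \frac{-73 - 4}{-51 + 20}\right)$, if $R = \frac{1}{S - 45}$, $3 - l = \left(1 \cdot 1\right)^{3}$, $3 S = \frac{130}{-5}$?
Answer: $- \frac{417}{4991} \approx -0.08355$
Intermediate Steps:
$S = - \frac{26}{3}$ ($S = \frac{130 \frac{1}{-5}}{3} = \frac{130 \left(- \frac{1}{5}\right)}{3} = \frac{1}{3} \left(-26\right) = - \frac{26}{3} \approx -8.6667$)
$l = 2$ ($l = 3 - \left(1 \cdot 1\right)^{3} = 3 - 1^{3} = 3 - 1 = 2$)
$R = - \frac{3}{161}$ ($R = \frac{1}{- \frac{26}{3} - 45} = \frac{1}{- \frac{161}{3}} = - \frac{3}{161} \approx -0.018634$)
$R \left(l + \frac{-73 - 4}{-51 + 20}\right) = - \frac{3 \left(2 + \frac{-73 - 4}{-51 + 20}\right)}{161} = - \frac{3 \left(2 - \frac{77}{-31}\right)}{161} = - \frac{3 \left(2 - - \frac{77}{31}\right)}{161} = - \frac{3 \left(2 + \frac{77}{31}\right)}{161} = \left(- \frac{3}{161}\right) \frac{139}{31} = - \frac{417}{4991}$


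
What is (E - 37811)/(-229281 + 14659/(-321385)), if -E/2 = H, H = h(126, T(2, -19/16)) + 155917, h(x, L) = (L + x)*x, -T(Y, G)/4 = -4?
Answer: 123871099165/73687488844 ≈ 1.6810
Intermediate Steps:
T(Y, G) = 16 (T(Y, G) = -4*(-4) = 16)
h(x, L) = x*(L + x)
H = 173809 (H = 126*(16 + 126) + 155917 = 126*142 + 155917 = 17892 + 155917 = 173809)
E = -347618 (E = -2*173809 = -347618)
(E - 37811)/(-229281 + 14659/(-321385)) = (-347618 - 37811)/(-229281 + 14659/(-321385)) = -385429/(-229281 + 14659*(-1/321385)) = -385429/(-229281 - 14659/321385) = -385429/(-73687488844/321385) = -385429*(-321385/73687488844) = 123871099165/73687488844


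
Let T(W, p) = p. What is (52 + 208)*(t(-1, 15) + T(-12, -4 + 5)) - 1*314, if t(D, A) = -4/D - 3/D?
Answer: 1766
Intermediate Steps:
t(D, A) = -7/D
(52 + 208)*(t(-1, 15) + T(-12, -4 + 5)) - 1*314 = (52 + 208)*(-7/(-1) + (-4 + 5)) - 1*314 = 260*(-7*(-1) + 1) - 314 = 260*(7 + 1) - 314 = 260*8 - 314 = 2080 - 314 = 1766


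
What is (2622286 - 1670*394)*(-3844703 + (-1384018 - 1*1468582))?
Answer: -13155552466718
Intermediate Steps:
(2622286 - 1670*394)*(-3844703 + (-1384018 - 1*1468582)) = (2622286 - 657980)*(-3844703 + (-1384018 - 1468582)) = 1964306*(-3844703 - 2852600) = 1964306*(-6697303) = -13155552466718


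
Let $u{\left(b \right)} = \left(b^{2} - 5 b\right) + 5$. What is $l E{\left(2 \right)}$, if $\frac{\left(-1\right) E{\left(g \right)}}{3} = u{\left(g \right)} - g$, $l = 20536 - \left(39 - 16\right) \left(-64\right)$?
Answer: $198072$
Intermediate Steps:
$u{\left(b \right)} = 5 + b^{2} - 5 b$
$l = 22008$ ($l = 20536 - 23 \left(-64\right) = 20536 - -1472 = 20536 + 1472 = 22008$)
$E{\left(g \right)} = -15 - 3 g^{2} + 18 g$ ($E{\left(g \right)} = - 3 \left(\left(5 + g^{2} - 5 g\right) - g\right) = - 3 \left(5 + g^{2} - 6 g\right) = -15 - 3 g^{2} + 18 g$)
$l E{\left(2 \right)} = 22008 \left(-15 - 3 \cdot 2^{2} + 18 \cdot 2\right) = 22008 \left(-15 - 12 + 36\right) = 22008 \cdot 9 = 198072$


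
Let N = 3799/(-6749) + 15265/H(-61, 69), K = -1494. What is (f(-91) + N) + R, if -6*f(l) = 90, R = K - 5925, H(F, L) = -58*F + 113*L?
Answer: -113728081258/15299983 ≈ -7433.2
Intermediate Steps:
N = 11992364/15299983 (N = 3799/(-6749) + 15265/(-58*(-61) + 113*69) = 3799*(-1/6749) + 15265/(3538 + 7797) = -3799/6749 + 15265/11335 = -3799/6749 + 15265*(1/11335) = -3799/6749 + 3053/2267 = 11992364/15299983 ≈ 0.78382)
R = -7419 (R = -1494 - 5925 = -7419)
f(l) = -15 (f(l) = -⅙*90 = -15)
(f(-91) + N) + R = (-15 + 11992364/15299983) - 7419 = -217507381/15299983 - 7419 = -113728081258/15299983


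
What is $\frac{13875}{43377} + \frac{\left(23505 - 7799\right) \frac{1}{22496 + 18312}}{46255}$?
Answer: $\frac{4365128514027}{13646216522180} \approx 0.31988$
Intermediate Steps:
$\frac{13875}{43377} + \frac{\left(23505 - 7799\right) \frac{1}{22496 + 18312}}{46255} = 13875 \cdot \frac{1}{43377} + \frac{15706}{40808} \cdot \frac{1}{46255} = \frac{4625}{14459} + 15706 \cdot \frac{1}{40808} \cdot \frac{1}{46255} = \frac{4625}{14459} + \frac{7853}{20404} \cdot \frac{1}{46255} = \frac{4625}{14459} + \frac{7853}{943787020} = \frac{4365128514027}{13646216522180}$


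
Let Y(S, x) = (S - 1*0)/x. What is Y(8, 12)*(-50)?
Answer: -100/3 ≈ -33.333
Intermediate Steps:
Y(S, x) = S/x (Y(S, x) = (S + 0)/x = S/x)
Y(8, 12)*(-50) = (8/12)*(-50) = (8*(1/12))*(-50) = (⅔)*(-50) = -100/3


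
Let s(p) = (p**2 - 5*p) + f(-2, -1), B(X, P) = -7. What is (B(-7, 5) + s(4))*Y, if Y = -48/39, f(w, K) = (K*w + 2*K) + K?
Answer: 192/13 ≈ 14.769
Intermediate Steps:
f(w, K) = 3*K + K*w (f(w, K) = (2*K + K*w) + K = 3*K + K*w)
Y = -16/13 (Y = -48*1/39 = -16/13 ≈ -1.2308)
s(p) = -1 + p**2 - 5*p (s(p) = (p**2 - 5*p) - (3 - 2) = (p**2 - 5*p) - 1*1 = (p**2 - 5*p) - 1 = -1 + p**2 - 5*p)
(B(-7, 5) + s(4))*Y = (-7 + (-1 + 4**2 - 5*4))*(-16/13) = (-7 + (-1 + 16 - 20))*(-16/13) = (-7 - 5)*(-16/13) = -12*(-16/13) = 192/13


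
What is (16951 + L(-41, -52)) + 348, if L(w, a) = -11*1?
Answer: 17288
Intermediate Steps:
L(w, a) = -11
(16951 + L(-41, -52)) + 348 = (16951 - 11) + 348 = 16940 + 348 = 17288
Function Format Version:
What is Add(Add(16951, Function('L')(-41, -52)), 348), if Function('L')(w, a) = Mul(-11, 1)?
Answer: 17288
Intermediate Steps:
Function('L')(w, a) = -11
Add(Add(16951, Function('L')(-41, -52)), 348) = Add(Add(16951, -11), 348) = Add(16940, 348) = 17288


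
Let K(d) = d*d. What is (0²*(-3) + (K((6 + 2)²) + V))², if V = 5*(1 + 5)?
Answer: 17023876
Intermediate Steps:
K(d) = d²
V = 30 (V = 5*6 = 30)
(0²*(-3) + (K((6 + 2)²) + V))² = (0²*(-3) + (((6 + 2)²)² + 30))² = (0*(-3) + ((8²)² + 30))² = (0 + (64² + 30))² = (0 + (4096 + 30))² = (0 + 4126)² = 4126² = 17023876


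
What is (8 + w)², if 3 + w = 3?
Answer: 64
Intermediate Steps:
w = 0 (w = -3 + 3 = 0)
(8 + w)² = (8 + 0)² = 8² = 64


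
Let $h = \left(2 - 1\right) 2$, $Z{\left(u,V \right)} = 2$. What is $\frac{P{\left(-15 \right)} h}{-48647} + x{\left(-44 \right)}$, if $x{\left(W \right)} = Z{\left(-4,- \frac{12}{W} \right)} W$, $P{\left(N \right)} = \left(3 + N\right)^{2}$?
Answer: $- \frac{4281224}{48647} \approx -88.006$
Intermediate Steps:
$h = 2$ ($h = 1 \cdot 2 = 2$)
$x{\left(W \right)} = 2 W$
$\frac{P{\left(-15 \right)} h}{-48647} + x{\left(-44 \right)} = \frac{\left(3 - 15\right)^{2} \cdot 2}{-48647} + 2 \left(-44\right) = \left(-12\right)^{2} \cdot 2 \left(- \frac{1}{48647}\right) - 88 = 144 \cdot 2 \left(- \frac{1}{48647}\right) - 88 = 288 \left(- \frac{1}{48647}\right) - 88 = - \frac{288}{48647} - 88 = - \frac{4281224}{48647}$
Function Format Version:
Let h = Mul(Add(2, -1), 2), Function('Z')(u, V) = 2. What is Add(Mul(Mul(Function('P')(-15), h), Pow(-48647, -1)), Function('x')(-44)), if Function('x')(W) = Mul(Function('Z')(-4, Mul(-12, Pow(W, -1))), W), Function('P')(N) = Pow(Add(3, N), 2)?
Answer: Rational(-4281224, 48647) ≈ -88.006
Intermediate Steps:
h = 2 (h = Mul(1, 2) = 2)
Function('x')(W) = Mul(2, W)
Add(Mul(Mul(Function('P')(-15), h), Pow(-48647, -1)), Function('x')(-44)) = Add(Mul(Mul(Pow(Add(3, -15), 2), 2), Pow(-48647, -1)), Mul(2, -44)) = Add(Mul(Mul(Pow(-12, 2), 2), Rational(-1, 48647)), -88) = Add(Mul(Mul(144, 2), Rational(-1, 48647)), -88) = Add(Mul(288, Rational(-1, 48647)), -88) = Add(Rational(-288, 48647), -88) = Rational(-4281224, 48647)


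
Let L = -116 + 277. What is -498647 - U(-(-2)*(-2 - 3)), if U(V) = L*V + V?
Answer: -497027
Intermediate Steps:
L = 161
U(V) = 162*V (U(V) = 161*V + V = 162*V)
-498647 - U(-(-2)*(-2 - 3)) = -498647 - 162*(-(-2)*(-2 - 3)) = -498647 - 162*(-(-2)*(-5)) = -498647 - 162*(-2*5) = -498647 - 162*(-10) = -498647 - 1*(-1620) = -498647 + 1620 = -497027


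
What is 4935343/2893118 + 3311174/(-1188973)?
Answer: -3711627527793/3439839187814 ≈ -1.0790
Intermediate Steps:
4935343/2893118 + 3311174/(-1188973) = 4935343*(1/2893118) + 3311174*(-1/1188973) = 4935343/2893118 - 3311174/1188973 = -3711627527793/3439839187814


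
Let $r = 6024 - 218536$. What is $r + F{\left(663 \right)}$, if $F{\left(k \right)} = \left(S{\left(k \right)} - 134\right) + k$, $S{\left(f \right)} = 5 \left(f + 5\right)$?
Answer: $-208643$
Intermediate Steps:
$S{\left(f \right)} = 25 + 5 f$ ($S{\left(f \right)} = 5 \left(5 + f\right) = 25 + 5 f$)
$r = -212512$ ($r = 6024 - 218536 = -212512$)
$F{\left(k \right)} = -109 + 6 k$ ($F{\left(k \right)} = \left(\left(25 + 5 k\right) - 134\right) + k = \left(-109 + 5 k\right) + k = -109 + 6 k$)
$r + F{\left(663 \right)} = -212512 + \left(-109 + 6 \cdot 663\right) = -212512 + \left(-109 + 3978\right) = -212512 + 3869 = -208643$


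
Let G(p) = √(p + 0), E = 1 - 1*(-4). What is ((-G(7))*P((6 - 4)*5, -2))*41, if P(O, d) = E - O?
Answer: 205*√7 ≈ 542.38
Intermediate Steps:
E = 5 (E = 1 + 4 = 5)
P(O, d) = 5 - O
G(p) = √p
((-G(7))*P((6 - 4)*5, -2))*41 = ((-√7)*(5 - (6 - 4)*5))*41 = ((-√7)*(5 - 2*5))*41 = ((-√7)*(5 - 1*10))*41 = ((-√7)*(5 - 10))*41 = (-√7*(-5))*41 = (5*√7)*41 = 205*√7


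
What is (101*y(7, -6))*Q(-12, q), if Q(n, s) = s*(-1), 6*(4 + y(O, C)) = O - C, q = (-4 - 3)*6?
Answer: -7777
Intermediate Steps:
q = -42 (q = -7*6 = -42)
y(O, C) = -4 - C/6 + O/6 (y(O, C) = -4 + (O - C)/6 = -4 + (-C/6 + O/6) = -4 - C/6 + O/6)
Q(n, s) = -s
(101*y(7, -6))*Q(-12, q) = (101*(-4 - ⅙*(-6) + (⅙)*7))*(-1*(-42)) = (101*(-4 + 1 + 7/6))*42 = (101*(-11/6))*42 = -1111/6*42 = -7777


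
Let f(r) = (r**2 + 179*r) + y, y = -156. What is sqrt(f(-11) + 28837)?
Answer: sqrt(26833) ≈ 163.81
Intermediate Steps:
f(r) = -156 + r**2 + 179*r (f(r) = (r**2 + 179*r) - 156 = -156 + r**2 + 179*r)
sqrt(f(-11) + 28837) = sqrt((-156 + (-11)**2 + 179*(-11)) + 28837) = sqrt((-156 + 121 - 1969) + 28837) = sqrt(-2004 + 28837) = sqrt(26833)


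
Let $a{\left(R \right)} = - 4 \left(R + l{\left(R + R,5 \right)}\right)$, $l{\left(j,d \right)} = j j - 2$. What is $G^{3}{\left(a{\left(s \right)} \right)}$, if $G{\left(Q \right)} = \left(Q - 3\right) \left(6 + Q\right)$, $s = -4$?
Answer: $149805895231000$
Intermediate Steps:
$l{\left(j,d \right)} = -2 + j^{2}$ ($l{\left(j,d \right)} = j^{2} - 2 = -2 + j^{2}$)
$a{\left(R \right)} = 8 - 16 R^{2} - 4 R$ ($a{\left(R \right)} = - 4 \left(R + \left(-2 + \left(R + R\right)^{2}\right)\right) = - 4 \left(R + \left(-2 + \left(2 R\right)^{2}\right)\right) = - 4 \left(R + \left(-2 + 4 R^{2}\right)\right) = - 4 \left(-2 + R + 4 R^{2}\right) = 8 - 16 R^{2} - 4 R$)
$G{\left(Q \right)} = \left(-3 + Q\right) \left(6 + Q\right)$
$G^{3}{\left(a{\left(s \right)} \right)} = \left(-18 + \left(8 - 16 \left(-4\right)^{2} - -16\right)^{2} + 3 \left(8 - 16 \left(-4\right)^{2} - -16\right)\right)^{3} = \left(-18 + \left(8 - 256 + 16\right)^{2} + 3 \left(8 - 256 + 16\right)\right)^{3} = \left(-18 + \left(-232\right)^{2} + 3 \left(-232\right)\right)^{3} = \left(-18 + 53824 - 696\right)^{3} = 53110^{3} = 149805895231000$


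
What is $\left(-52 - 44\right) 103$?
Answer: $-9888$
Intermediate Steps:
$\left(-52 - 44\right) 103 = \left(-96\right) 103 = -9888$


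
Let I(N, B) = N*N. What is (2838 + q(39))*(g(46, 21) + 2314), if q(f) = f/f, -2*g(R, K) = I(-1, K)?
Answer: 13136053/2 ≈ 6.5680e+6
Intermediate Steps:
I(N, B) = N²
g(R, K) = -½ (g(R, K) = -½*(-1)² = -½*1 = -½)
q(f) = 1
(2838 + q(39))*(g(46, 21) + 2314) = (2838 + 1)*(-½ + 2314) = 2839*(4627/2) = 13136053/2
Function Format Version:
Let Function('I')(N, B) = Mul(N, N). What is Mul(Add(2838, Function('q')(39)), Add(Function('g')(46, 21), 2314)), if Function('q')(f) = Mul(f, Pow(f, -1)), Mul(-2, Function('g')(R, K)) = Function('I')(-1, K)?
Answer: Rational(13136053, 2) ≈ 6.5680e+6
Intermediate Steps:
Function('I')(N, B) = Pow(N, 2)
Function('g')(R, K) = Rational(-1, 2) (Function('g')(R, K) = Mul(Rational(-1, 2), Pow(-1, 2)) = Mul(Rational(-1, 2), 1) = Rational(-1, 2))
Function('q')(f) = 1
Mul(Add(2838, Function('q')(39)), Add(Function('g')(46, 21), 2314)) = Mul(Add(2838, 1), Add(Rational(-1, 2), 2314)) = Mul(2839, Rational(4627, 2)) = Rational(13136053, 2)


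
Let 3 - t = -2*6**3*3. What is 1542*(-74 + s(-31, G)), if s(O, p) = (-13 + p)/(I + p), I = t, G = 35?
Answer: -76093074/667 ≈ -1.1408e+5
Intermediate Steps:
t = 1299 (t = 3 - (-2*6**3)*3 = 3 - (-2*216)*3 = 3 - (-432)*3 = 3 - 1*(-1296) = 3 + 1296 = 1299)
I = 1299
s(O, p) = (-13 + p)/(1299 + p)
1542*(-74 + s(-31, G)) = 1542*(-74 + (-13 + 35)/(1299 + 35)) = 1542*(-74 + 22/1334) = 1542*(-74 + (1/1334)*22) = 1542*(-74 + 11/667) = 1542*(-49347/667) = -76093074/667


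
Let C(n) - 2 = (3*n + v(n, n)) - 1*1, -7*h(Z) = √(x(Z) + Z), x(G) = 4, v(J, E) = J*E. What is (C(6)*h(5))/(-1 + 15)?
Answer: -165/98 ≈ -1.6837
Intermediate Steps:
v(J, E) = E*J
h(Z) = -√(4 + Z)/7
C(n) = 1 + n² + 3*n (C(n) = 2 + ((3*n + n*n) - 1*1) = 2 + ((3*n + n²) - 1) = 2 + ((n² + 3*n) - 1) = 2 + (-1 + n² + 3*n) = 1 + n² + 3*n)
(C(6)*h(5))/(-1 + 15) = ((1 + 6² + 3*6)*(-√(4 + 5)/7))/(-1 + 15) = ((1 + 36 + 18)*(-√9/7))/14 = (55*(-⅐*3))*(1/14) = (55*(-3/7))*(1/14) = -165/7*1/14 = -165/98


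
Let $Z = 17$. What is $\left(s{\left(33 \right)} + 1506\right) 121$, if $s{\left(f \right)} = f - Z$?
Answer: $184162$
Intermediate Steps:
$s{\left(f \right)} = -17 + f$ ($s{\left(f \right)} = f - 17 = -17 + f$)
$\left(s{\left(33 \right)} + 1506\right) 121 = \left(\left(-17 + 33\right) + 1506\right) 121 = \left(16 + 1506\right) 121 = 1522 \cdot 121 = 184162$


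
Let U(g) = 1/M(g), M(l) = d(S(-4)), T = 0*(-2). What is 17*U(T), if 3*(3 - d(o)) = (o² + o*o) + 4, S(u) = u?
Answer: -17/9 ≈ -1.8889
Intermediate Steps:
T = 0
d(o) = 5/3 - 2*o²/3 (d(o) = 3 - ((o² + o*o) + 4)/3 = 3 - ((o² + o²) + 4)/3 = 3 - (2*o² + 4)/3 = 3 - (4 + 2*o²)/3 = 3 + (-4/3 - 2*o²/3) = 5/3 - 2*o²/3)
M(l) = -9 (M(l) = 5/3 - ⅔*(-4)² = 5/3 - ⅔*16 = 5/3 - 32/3 = -9)
U(g) = -⅑ (U(g) = 1/(-9) = -⅑)
17*U(T) = 17*(-⅑) = -17/9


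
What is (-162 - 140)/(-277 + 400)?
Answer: -302/123 ≈ -2.4553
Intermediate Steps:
(-162 - 140)/(-277 + 400) = -302/123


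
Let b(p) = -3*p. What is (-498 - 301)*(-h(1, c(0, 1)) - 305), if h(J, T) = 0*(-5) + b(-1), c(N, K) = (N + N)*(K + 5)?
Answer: 246092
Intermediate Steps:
c(N, K) = 2*N*(5 + K) (c(N, K) = (2*N)*(5 + K) = 2*N*(5 + K))
h(J, T) = 3 (h(J, T) = 0*(-5) - 3*(-1) = 0 + 3 = 3)
(-498 - 301)*(-h(1, c(0, 1)) - 305) = (-498 - 301)*(-1*3 - 305) = -799*(-3 - 305) = -799*(-308) = 246092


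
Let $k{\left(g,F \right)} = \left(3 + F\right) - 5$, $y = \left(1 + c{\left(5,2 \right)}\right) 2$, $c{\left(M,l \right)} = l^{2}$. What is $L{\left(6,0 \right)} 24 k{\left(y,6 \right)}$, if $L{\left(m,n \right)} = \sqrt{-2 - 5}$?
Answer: $96 i \sqrt{7} \approx 253.99 i$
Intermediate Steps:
$L{\left(m,n \right)} = i \sqrt{7}$ ($L{\left(m,n \right)} = \sqrt{-7} = i \sqrt{7}$)
$y = 10$ ($y = \left(1 + 2^{2}\right) 2 = \left(1 + 4\right) 2 = 5 \cdot 2 = 10$)
$k{\left(g,F \right)} = -2 + F$
$L{\left(6,0 \right)} 24 k{\left(y,6 \right)} = i \sqrt{7} \cdot 24 \left(-2 + 6\right) = 24 i \sqrt{7} \cdot 4 = 96 i \sqrt{7}$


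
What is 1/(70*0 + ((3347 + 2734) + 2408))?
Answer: 1/8489 ≈ 0.00011780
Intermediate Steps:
1/(70*0 + ((3347 + 2734) + 2408)) = 1/(0 + (6081 + 2408)) = 1/(0 + 8489) = 1/8489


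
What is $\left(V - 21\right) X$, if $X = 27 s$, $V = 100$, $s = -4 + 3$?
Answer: $-2133$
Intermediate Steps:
$s = -1$
$X = -27$ ($X = 27 \left(-1\right) = -27$)
$\left(V - 21\right) X = \left(100 - 21\right) \left(-27\right) = 79 \left(-27\right) = -2133$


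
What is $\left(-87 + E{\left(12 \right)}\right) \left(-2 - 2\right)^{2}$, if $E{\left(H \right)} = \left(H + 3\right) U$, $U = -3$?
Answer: $-2112$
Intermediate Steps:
$E{\left(H \right)} = -9 - 3 H$ ($E{\left(H \right)} = \left(H + 3\right) \left(-3\right) = \left(3 + H\right) \left(-3\right) = -9 - 3 H$)
$\left(-87 + E{\left(12 \right)}\right) \left(-2 - 2\right)^{2} = \left(-87 - 45\right) \left(-2 - 2\right)^{2} = \left(-87 - 45\right) \left(-4\right)^{2} = \left(-87 - 45\right) 16 = \left(-132\right) 16 = -2112$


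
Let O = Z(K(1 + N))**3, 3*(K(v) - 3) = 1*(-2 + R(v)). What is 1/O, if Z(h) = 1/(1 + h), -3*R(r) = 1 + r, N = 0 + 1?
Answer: 27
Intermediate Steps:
N = 1
R(r) = -1/3 - r/3 (R(r) = -(1 + r)/3 = -1/3 - r/3)
K(v) = 20/9 - v/9 (K(v) = 3 + (1*(-2 + (-1/3 - v/3)))/3 = 3 + (1*(-7/3 - v/3))/3 = 3 + (-7/3 - v/3)/3 = 3 + (-7/9 - v/9) = 20/9 - v/9)
O = 1/27 (O = (1/(1 + (20/9 - (1 + 1)/9)))**3 = (1/(1 + (20/9 - 1/9*2)))**3 = (1/(1 + (20/9 - 2/9)))**3 = (1/(1 + 2))**3 = (1/3)**3 = 1/27 ≈ 0.037037)
1/O = 1/(1/27) = 27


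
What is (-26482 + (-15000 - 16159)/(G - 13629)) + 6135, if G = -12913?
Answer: -540018915/26542 ≈ -20346.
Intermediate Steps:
(-26482 + (-15000 - 16159)/(G - 13629)) + 6135 = (-26482 + (-15000 - 16159)/(-12913 - 13629)) + 6135 = (-26482 - 31159/(-26542)) + 6135 = (-26482 - 31159*(-1/26542)) + 6135 = (-26482 + 31159/26542) + 6135 = -702854085/26542 + 6135 = -540018915/26542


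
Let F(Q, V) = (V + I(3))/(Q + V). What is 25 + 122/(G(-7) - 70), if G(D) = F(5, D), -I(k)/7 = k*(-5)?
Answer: 2853/119 ≈ 23.975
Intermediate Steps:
I(k) = 35*k (I(k) = -7*k*(-5) = -(-35)*k = 35*k)
F(Q, V) = (105 + V)/(Q + V) (F(Q, V) = (V + 35*3)/(Q + V) = (V + 105)/(Q + V) = (105 + V)/(Q + V))
G(D) = (105 + D)/(5 + D)
25 + 122/(G(-7) - 70) = 25 + 122/((105 - 7)/(5 - 7) - 70) = 25 + 122/(98/(-2) - 70) = 25 + 122/(-½*98 - 70) = 25 + 122/(-49 - 70) = 25 + 122/(-119) = 25 - 1/119*122 = 25 - 122/119 = 2853/119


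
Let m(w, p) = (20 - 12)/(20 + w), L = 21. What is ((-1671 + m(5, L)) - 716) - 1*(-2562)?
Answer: 4383/25 ≈ 175.32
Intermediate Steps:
m(w, p) = 8/(20 + w)
((-1671 + m(5, L)) - 716) - 1*(-2562) = ((-1671 + 8/(20 + 5)) - 716) - 1*(-2562) = ((-1671 + 8/25) - 716) + 2562 = (-41767/25 - 716) + 2562 = -59667/25 + 2562 = 4383/25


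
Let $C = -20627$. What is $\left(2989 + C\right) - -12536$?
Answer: $-5102$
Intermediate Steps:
$\left(2989 + C\right) - -12536 = \left(2989 - 20627\right) - -12536 = -17638 + 12536 = -5102$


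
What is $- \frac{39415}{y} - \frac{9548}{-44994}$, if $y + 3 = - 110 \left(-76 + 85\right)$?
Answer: $\frac{99051093}{2482169} \approx 39.905$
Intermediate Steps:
$y = -993$ ($y = -3 - 110 \left(-76 + 85\right) = -3 - 990 = -993$)
$- \frac{39415}{y} - \frac{9548}{-44994} = - \frac{39415}{-993} - \frac{9548}{-44994} = \left(-39415\right) \left(- \frac{1}{993}\right) - - \frac{4774}{22497} = \frac{39415}{993} + \frac{4774}{22497} = \frac{99051093}{2482169}$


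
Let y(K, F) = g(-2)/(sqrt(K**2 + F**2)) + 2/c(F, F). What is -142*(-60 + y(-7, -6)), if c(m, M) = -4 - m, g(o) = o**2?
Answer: 8378 - 568*sqrt(85)/85 ≈ 8316.4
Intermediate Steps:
y(K, F) = 2/(-4 - F) + 4/sqrt(F**2 + K**2) (y(K, F) = (-2)**2/(sqrt(K**2 + F**2)) + 2/(-4 - F) = 4/(sqrt(F**2 + K**2)) + 2/(-4 - F) = 4/sqrt(F**2 + K**2) + 2/(-4 - F) = 2/(-4 - F) + 4/sqrt(F**2 + K**2))
-142*(-60 + y(-7, -6)) = -142*(-60 + 2*(8 - sqrt((-6)**2 + (-7)**2) + 2*(-6))/((4 - 6)*sqrt((-6)**2 + (-7)**2))) = -142*(-60 + 2*(8 - sqrt(36 + 49) - 12)/(-2*sqrt(36 + 49))) = -142*(-60 + 2*(-1/2)*(8 - sqrt(85) - 12)/sqrt(85)) = -142*(-60 + 2*(-1/2)*(sqrt(85)/85)*(-4 - sqrt(85))) = -142*(-60 - sqrt(85)*(-4 - sqrt(85))/85) = 8520 + 142*sqrt(85)*(-4 - sqrt(85))/85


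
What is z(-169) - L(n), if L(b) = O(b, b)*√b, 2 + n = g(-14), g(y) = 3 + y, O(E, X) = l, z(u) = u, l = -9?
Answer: -169 + 9*I*√13 ≈ -169.0 + 32.45*I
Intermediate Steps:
O(E, X) = -9
n = -13 (n = -2 + (3 - 14) = -2 - 11 = -13)
L(b) = -9*√b
z(-169) - L(n) = -169 - (-9)*√(-13) = -169 - (-9)*I*√13 = -169 + 9*I*√13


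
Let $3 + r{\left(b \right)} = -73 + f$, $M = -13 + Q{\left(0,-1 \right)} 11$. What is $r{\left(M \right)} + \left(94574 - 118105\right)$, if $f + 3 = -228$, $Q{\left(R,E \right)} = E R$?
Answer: $-23838$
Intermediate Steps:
$f = -231$ ($f = -3 - 228 = -231$)
$M = -13$ ($M = -13 + \left(-1\right) 0 \cdot 11 = -13 + 0 \cdot 11 = -13 + 0 = -13$)
$r{\left(b \right)} = -307$ ($r{\left(b \right)} = -3 - 304 = -307$)
$r{\left(M \right)} + \left(94574 - 118105\right) = -307 + \left(94574 - 118105\right) = -307 - 23531 = -23838$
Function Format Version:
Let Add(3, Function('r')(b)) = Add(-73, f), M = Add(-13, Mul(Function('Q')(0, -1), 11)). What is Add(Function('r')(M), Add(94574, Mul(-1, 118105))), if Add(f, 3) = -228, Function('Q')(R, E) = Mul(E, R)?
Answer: -23838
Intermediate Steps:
f = -231 (f = Add(-3, -228) = -231)
M = -13 (M = Add(-13, Mul(Mul(-1, 0), 11)) = Add(-13, Mul(0, 11)) = Add(-13, 0) = -13)
Function('r')(b) = -307 (Function('r')(b) = Add(-3, Add(-73, -231)) = Add(-3, -304) = -307)
Add(Function('r')(M), Add(94574, Mul(-1, 118105))) = Add(-307, Add(94574, Mul(-1, 118105))) = Add(-307, Add(94574, -118105)) = Add(-307, -23531) = -23838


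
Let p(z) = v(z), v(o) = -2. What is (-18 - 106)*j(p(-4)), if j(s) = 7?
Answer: -868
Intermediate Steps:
p(z) = -2
(-18 - 106)*j(p(-4)) = (-18 - 106)*7 = -124*7 = -868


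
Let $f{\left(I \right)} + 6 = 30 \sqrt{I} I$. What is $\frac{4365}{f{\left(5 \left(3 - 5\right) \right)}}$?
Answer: $- \frac{1455}{50002} + \frac{36375 i \sqrt{10}}{25001} \approx -0.029099 + 4.6009 i$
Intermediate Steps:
$f{\left(I \right)} = -6 + 30 I^{\frac{3}{2}}$ ($f{\left(I \right)} = -6 + 30 \sqrt{I} I = -6 + 30 I^{\frac{3}{2}}$)
$\frac{4365}{f{\left(5 \left(3 - 5\right) \right)}} = \frac{4365}{-6 + 30 \left(5 \left(3 - 5\right)\right)^{\frac{3}{2}}} = \frac{4365}{-6 + 30 \left(5 \left(-2\right)\right)^{\frac{3}{2}}} = \frac{4365}{-6 + 30 \left(-10\right)^{\frac{3}{2}}} = \frac{4365}{-6 + 30 \left(- 10 i \sqrt{10}\right)} = \frac{4365}{-6 - 300 i \sqrt{10}}$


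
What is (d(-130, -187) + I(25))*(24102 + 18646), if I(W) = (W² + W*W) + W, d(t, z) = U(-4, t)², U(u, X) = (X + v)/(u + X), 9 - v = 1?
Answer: 244826174608/4489 ≈ 5.4539e+7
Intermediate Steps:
v = 8 (v = 9 - 1*1 = 9 - 1 = 8)
U(u, X) = (8 + X)/(X + u) (U(u, X) = (X + 8)/(u + X) = (8 + X)/(X + u))
d(t, z) = (8 + t)²/(-4 + t)² (d(t, z) = ((8 + t)/(t - 4))² = ((8 + t)/(-4 + t))² = (8 + t)²/(-4 + t)²)
I(W) = W + 2*W² (I(W) = (W² + W²) + W = 2*W² + W = W + 2*W²)
(d(-130, -187) + I(25))*(24102 + 18646) = ((8 - 130)²/(-4 - 130)² + 25*(1 + 2*25))*(24102 + 18646) = ((-122)²/(-134)² + 25*(1 + 50))*42748 = ((1/17956)*14884 + 25*51)*42748 = (3721/4489 + 1275)*42748 = (5727196/4489)*42748 = 244826174608/4489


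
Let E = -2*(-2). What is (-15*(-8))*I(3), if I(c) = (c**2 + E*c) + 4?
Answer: 3000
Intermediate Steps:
E = 4
I(c) = 4 + c**2 + 4*c (I(c) = (c**2 + 4*c) + 4 = 4 + c**2 + 4*c)
(-15*(-8))*I(3) = (-15*(-8))*(4 + 3**2 + 4*3) = 120*(4 + 9 + 12) = 120*25 = 3000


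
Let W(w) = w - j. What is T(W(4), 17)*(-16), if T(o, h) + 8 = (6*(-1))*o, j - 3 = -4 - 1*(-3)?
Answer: 320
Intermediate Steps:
j = 2 (j = 3 + (-4 - 1*(-3)) = 3 + (-4 + 3) = 3 - 1 = 2)
W(w) = -2 + w (W(w) = w - 1*2 = w - 2 = -2 + w)
T(o, h) = -8 - 6*o (T(o, h) = -8 + (6*(-1))*o = -8 - 6*o)
T(W(4), 17)*(-16) = (-8 - 6*(-2 + 4))*(-16) = (-8 - 6*2)*(-16) = (-8 - 12)*(-16) = -20*(-16) = 320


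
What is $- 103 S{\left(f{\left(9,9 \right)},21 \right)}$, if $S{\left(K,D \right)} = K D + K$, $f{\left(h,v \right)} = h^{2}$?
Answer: $-183546$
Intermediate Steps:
$S{\left(K,D \right)} = K + D K$ ($S{\left(K,D \right)} = D K + K = K + D K$)
$- 103 S{\left(f{\left(9,9 \right)},21 \right)} = - 103 \cdot 9^{2} \left(1 + 21\right) = - 103 \cdot 81 \cdot 22 = \left(-103\right) 1782 = -183546$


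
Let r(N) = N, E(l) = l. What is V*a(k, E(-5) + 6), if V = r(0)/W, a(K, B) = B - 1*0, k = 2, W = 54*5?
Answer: 0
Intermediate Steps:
W = 270
a(K, B) = B (a(K, B) = B + 0 = B)
V = 0 (V = 0/270 = 0*(1/270) = 0)
V*a(k, E(-5) + 6) = 0*(-5 + 6) = 0*1 = 0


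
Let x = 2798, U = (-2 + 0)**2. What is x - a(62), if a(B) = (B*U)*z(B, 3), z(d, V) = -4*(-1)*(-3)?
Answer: 5774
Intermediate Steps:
z(d, V) = -12 (z(d, V) = 4*(-3) = -12)
U = 4 (U = (-2)**2 = 4)
a(B) = -48*B (a(B) = (B*4)*(-12) = (4*B)*(-12) = -48*B)
x - a(62) = 2798 - (-48)*62 = 2798 - 1*(-2976) = 2798 + 2976 = 5774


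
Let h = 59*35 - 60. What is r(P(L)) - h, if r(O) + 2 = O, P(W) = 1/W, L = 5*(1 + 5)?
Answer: -60209/30 ≈ -2007.0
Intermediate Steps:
L = 30 (L = 5*6 = 30)
h = 2005 (h = 2065 - 60 = 2005)
r(O) = -2 + O
r(P(L)) - h = (-2 + 1/30) - 1*2005 = (-2 + 1/30) - 2005 = -59/30 - 2005 = -60209/30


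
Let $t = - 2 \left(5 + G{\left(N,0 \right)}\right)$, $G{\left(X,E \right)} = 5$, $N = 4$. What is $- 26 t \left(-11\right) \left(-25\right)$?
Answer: $143000$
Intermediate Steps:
$t = -20$ ($t = - 2 \left(5 + 5\right) = \left(-2\right) 10 = -20$)
$- 26 t \left(-11\right) \left(-25\right) = - 26 \left(\left(-20\right) \left(-11\right)\right) \left(-25\right) = \left(-26\right) 220 \left(-25\right) = \left(-5720\right) \left(-25\right) = 143000$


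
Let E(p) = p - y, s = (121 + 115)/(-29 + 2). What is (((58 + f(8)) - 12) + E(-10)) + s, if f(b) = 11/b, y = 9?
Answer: 4241/216 ≈ 19.634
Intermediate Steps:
s = -236/27 (s = 236/(-27) = 236*(-1/27) = -236/27 ≈ -8.7407)
E(p) = -9 + p (E(p) = p - 1*9 = p - 9 = -9 + p)
(((58 + f(8)) - 12) + E(-10)) + s = (((58 + 11/8) - 12) + (-9 - 10)) - 236/27 = (((58 + 11*(1/8)) - 12) - 19) - 236/27 = (((58 + 11/8) - 12) - 19) - 236/27 = ((475/8 - 12) - 19) - 236/27 = (379/8 - 19) - 236/27 = 227/8 - 236/27 = 4241/216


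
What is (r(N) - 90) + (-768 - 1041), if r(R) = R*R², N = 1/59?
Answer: -390014720/205379 ≈ -1899.0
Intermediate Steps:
N = 1/59 ≈ 0.016949
r(R) = R³
(r(N) - 90) + (-768 - 1041) = ((1/59)³ - 90) + (-768 - 1041) = (1/205379 - 90) - 1809 = -18484109/205379 - 1809 = -390014720/205379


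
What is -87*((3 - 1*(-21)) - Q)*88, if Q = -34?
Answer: -444048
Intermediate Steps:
-87*((3 - 1*(-21)) - Q)*88 = -87*((3 - 1*(-21)) - 1*(-34))*88 = -87*((3 + 21) + 34)*88 = -87*(24 + 34)*88 = -87*58*88 = -5046*88 = -444048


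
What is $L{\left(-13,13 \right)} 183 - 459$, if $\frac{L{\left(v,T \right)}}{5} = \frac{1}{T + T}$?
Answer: $- \frac{11019}{26} \approx -423.81$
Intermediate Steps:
$L{\left(v,T \right)} = \frac{5}{2 T}$ ($L{\left(v,T \right)} = \frac{5}{T + T} = \frac{5}{2 T}$)
$L{\left(-13,13 \right)} 183 - 459 = \frac{5}{2 \cdot 13} \cdot 183 - 459 = \frac{5}{2} \cdot \frac{1}{13} \cdot 183 - 459 = \frac{5}{26} \cdot 183 - 459 = \frac{915}{26} - 459 = - \frac{11019}{26}$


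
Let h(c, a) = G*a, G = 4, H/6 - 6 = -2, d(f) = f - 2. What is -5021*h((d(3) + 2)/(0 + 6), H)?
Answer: -482016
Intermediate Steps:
d(f) = -2 + f
H = 24 (H = 36 + 6*(-2) = 36 - 12 = 24)
h(c, a) = 4*a
-5021*h((d(3) + 2)/(0 + 6), H) = -20084*24 = -5021*96 = -482016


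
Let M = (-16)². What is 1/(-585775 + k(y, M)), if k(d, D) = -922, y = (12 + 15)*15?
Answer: -1/586697 ≈ -1.7045e-6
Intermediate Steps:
M = 256
y = 405 (y = 27*15 = 405)
1/(-585775 + k(y, M)) = 1/(-585775 - 922) = 1/(-586697) = -1/586697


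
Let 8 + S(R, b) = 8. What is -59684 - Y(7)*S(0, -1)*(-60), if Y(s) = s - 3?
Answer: -59684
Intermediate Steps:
S(R, b) = 0 (S(R, b) = -8 + 8 = 0)
Y(s) = -3 + s
-59684 - Y(7)*S(0, -1)*(-60) = -59684 - (-3 + 7)*0*(-60) = -59684 - 4*0*(-60) = -59684 - 0*(-60) = -59684 - 1*0 = -59684 + 0 = -59684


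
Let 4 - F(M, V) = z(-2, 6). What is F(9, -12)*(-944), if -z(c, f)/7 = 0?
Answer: -3776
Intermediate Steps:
z(c, f) = 0 (z(c, f) = -7*0 = 0)
F(M, V) = 4 (F(M, V) = 4 - 1*0 = 4 + 0 = 4)
F(9, -12)*(-944) = 4*(-944) = -3776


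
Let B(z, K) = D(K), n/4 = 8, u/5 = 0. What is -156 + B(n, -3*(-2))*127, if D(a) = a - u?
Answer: 606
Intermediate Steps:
u = 0 (u = 5*0 = 0)
D(a) = a (D(a) = a - 1*0 = a + 0 = a)
n = 32 (n = 4*8 = 32)
B(z, K) = K
-156 + B(n, -3*(-2))*127 = -156 - 3*(-2)*127 = -156 + 6*127 = -156 + 762 = 606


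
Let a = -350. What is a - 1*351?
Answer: -701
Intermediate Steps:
a - 1*351 = -350 - 1*351 = -350 - 351 = -701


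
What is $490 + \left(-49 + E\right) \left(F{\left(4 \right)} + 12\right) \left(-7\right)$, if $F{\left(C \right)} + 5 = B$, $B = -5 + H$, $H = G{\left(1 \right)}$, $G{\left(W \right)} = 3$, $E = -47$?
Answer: $3850$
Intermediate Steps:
$H = 3$
$B = -2$ ($B = -5 + 3 = -2$)
$F{\left(C \right)} = -7$ ($F{\left(C \right)} = -5 - 2 = -7$)
$490 + \left(-49 + E\right) \left(F{\left(4 \right)} + 12\right) \left(-7\right) = 490 + \left(-49 - 47\right) \left(-7 + 12\right) \left(-7\right) = 490 - 96 \cdot 5 \left(-7\right) = 490 - -3360 = 490 + 3360 = 3850$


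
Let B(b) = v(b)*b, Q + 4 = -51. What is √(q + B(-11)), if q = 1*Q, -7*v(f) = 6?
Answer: I*√2233/7 ≈ 6.7507*I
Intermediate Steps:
Q = -55 (Q = -4 - 51 = -55)
v(f) = -6/7 (v(f) = -⅐*6 = -6/7)
B(b) = -6*b/7
q = -55 (q = 1*(-55) = -55)
√(q + B(-11)) = √(-55 - 6/7*(-11)) = √(-55 + 66/7) = √(-319/7) = I*√2233/7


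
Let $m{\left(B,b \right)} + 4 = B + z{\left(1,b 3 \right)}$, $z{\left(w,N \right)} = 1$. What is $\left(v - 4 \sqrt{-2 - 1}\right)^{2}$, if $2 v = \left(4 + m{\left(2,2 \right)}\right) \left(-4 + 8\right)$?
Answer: $-12 - 48 i \sqrt{3} \approx -12.0 - 83.138 i$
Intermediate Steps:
$m{\left(B,b \right)} = -3 + B$ ($m{\left(B,b \right)} = -4 + \left(B + 1\right) = -4 + \left(1 + B\right) = -3 + B$)
$v = 6$ ($v = \frac{\left(4 + \left(-3 + 2\right)\right) \left(-4 + 8\right)}{2} = \frac{\left(4 - 1\right) 4}{2} = \frac{3 \cdot 4}{2} = \frac{1}{2} \cdot 12 = 6$)
$\left(v - 4 \sqrt{-2 - 1}\right)^{2} = \left(6 - 4 \sqrt{-2 - 1}\right)^{2} = \left(6 - 4 \sqrt{-3}\right)^{2} = \left(6 - 4 i \sqrt{3}\right)^{2}$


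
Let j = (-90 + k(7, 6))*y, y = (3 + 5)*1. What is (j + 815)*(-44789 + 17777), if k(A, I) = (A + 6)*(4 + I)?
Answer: -30658620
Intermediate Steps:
k(A, I) = (4 + I)*(6 + A) (k(A, I) = (6 + A)*(4 + I) = (4 + I)*(6 + A))
y = 8 (y = 8*1 = 8)
j = 320 (j = (-90 + (24 + 4*7 + 6*6 + 7*6))*8 = (-90 + (24 + 28 + 36 + 42))*8 = (-90 + 130)*8 = 40*8 = 320)
(j + 815)*(-44789 + 17777) = (320 + 815)*(-44789 + 17777) = 1135*(-27012) = -30658620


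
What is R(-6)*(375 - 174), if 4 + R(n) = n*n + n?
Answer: 5226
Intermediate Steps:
R(n) = -4 + n + n² (R(n) = -4 + (n*n + n) = -4 + (n² + n) = -4 + (n + n²) = -4 + n + n²)
R(-6)*(375 - 174) = (-4 - 6 + (-6)²)*(375 - 174) = (-4 - 6 + 36)*201 = 26*201 = 5226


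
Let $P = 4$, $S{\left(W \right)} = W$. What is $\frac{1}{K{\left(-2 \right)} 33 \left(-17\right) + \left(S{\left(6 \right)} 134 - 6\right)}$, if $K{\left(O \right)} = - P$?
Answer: $\frac{1}{3042} \approx 0.00032873$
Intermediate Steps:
$K{\left(O \right)} = -4$ ($K{\left(O \right)} = \left(-1\right) 4 = -4$)
$\frac{1}{K{\left(-2 \right)} 33 \left(-17\right) + \left(S{\left(6 \right)} 134 - 6\right)} = \frac{1}{\left(-4\right) 33 \left(-17\right) + \left(6 \cdot 134 - 6\right)} = \frac{1}{\left(-132\right) \left(-17\right) + \left(804 - 6\right)} = \frac{1}{2244 + 798} = \frac{1}{3042}$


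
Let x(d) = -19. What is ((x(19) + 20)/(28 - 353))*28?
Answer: -28/325 ≈ -0.086154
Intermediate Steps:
((x(19) + 20)/(28 - 353))*28 = ((-19 + 20)/(28 - 353))*28 = (1/(-325))*28 = (1*(-1/325))*28 = -1/325*28 = -28/325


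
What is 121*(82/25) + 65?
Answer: 11547/25 ≈ 461.88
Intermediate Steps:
121*(82/25) + 65 = 9922/25 + 65 = 11547/25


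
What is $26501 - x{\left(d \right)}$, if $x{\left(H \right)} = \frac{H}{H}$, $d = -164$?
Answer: $26500$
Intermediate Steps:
$x{\left(H \right)} = 1$
$26501 - x{\left(d \right)} = 26501 - 1 = 26500$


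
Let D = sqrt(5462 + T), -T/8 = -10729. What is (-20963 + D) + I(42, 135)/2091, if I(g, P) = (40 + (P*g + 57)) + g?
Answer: -43827824/2091 + sqrt(91294) ≈ -20658.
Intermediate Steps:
T = 85832 (T = -8*(-10729) = 85832)
I(g, P) = 97 + g + P*g (I(g, P) = (40 + (57 + P*g)) + g = (97 + P*g) + g = 97 + g + P*g)
D = sqrt(91294) (D = sqrt(5462 + 85832) = sqrt(91294) ≈ 302.15)
(-20963 + D) + I(42, 135)/2091 = (-20963 + sqrt(91294)) + (97 + 42 + 135*42)/2091 = (-20963 + sqrt(91294)) + (97 + 42 + 5670)*(1/2091) = (-20963 + sqrt(91294)) + 5809*(1/2091) = (-20963 + sqrt(91294)) + 5809/2091 = -43827824/2091 + sqrt(91294)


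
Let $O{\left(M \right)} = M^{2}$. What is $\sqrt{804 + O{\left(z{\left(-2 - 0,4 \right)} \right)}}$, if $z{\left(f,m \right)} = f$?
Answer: $2 \sqrt{202} \approx 28.425$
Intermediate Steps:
$\sqrt{804 + O{\left(z{\left(-2 - 0,4 \right)} \right)}} = \sqrt{804 + \left(-2 - 0\right)^{2}} = \sqrt{804 + \left(-2 + 0\right)^{2}} = \sqrt{804 + \left(-2\right)^{2}} = \sqrt{804 + 4} = \sqrt{808} = 2 \sqrt{202}$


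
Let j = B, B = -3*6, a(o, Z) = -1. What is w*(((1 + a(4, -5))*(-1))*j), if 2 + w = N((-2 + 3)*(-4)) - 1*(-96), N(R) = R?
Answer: 0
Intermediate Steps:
B = -18
j = -18
w = 90 (w = -2 + ((-2 + 3)*(-4) - 1*(-96)) = -2 + (1*(-4) + 96) = -2 + (-4 + 96) = -2 + 92 = 90)
w*(((1 + a(4, -5))*(-1))*j) = 90*(((1 - 1)*(-1))*(-18)) = 90*((0*(-1))*(-18)) = 90*(0*(-18)) = 90*0 = 0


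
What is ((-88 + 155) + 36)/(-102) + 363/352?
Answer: 35/1632 ≈ 0.021446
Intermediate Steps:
((-88 + 155) + 36)/(-102) + 363/352 = (67 + 36)*(-1/102) + 363*(1/352) = 103*(-1/102) + 33/32 = -103/102 + 33/32 = 35/1632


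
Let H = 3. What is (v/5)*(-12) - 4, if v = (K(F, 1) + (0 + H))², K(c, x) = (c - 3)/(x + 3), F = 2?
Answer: -443/20 ≈ -22.150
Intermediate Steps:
K(c, x) = (-3 + c)/(3 + x)
v = 121/16 (v = ((-3 + 2)/(3 + 1) + (0 + 3))² = (-1/4 + 3)² = ((¼)*(-1) + 3)² = (-¼ + 3)² = (11/4)² = 121/16 ≈ 7.5625)
(v/5)*(-12) - 4 = ((121/16)/5)*(-12) - 4 = ((121/16)*(⅕))*(-12) - 4 = (121/80)*(-12) - 4 = -363/20 - 4 = -443/20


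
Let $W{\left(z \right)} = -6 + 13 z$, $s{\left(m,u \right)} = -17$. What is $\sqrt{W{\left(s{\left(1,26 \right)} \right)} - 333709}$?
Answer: $12 i \sqrt{2319} \approx 577.87 i$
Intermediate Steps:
$\sqrt{W{\left(s{\left(1,26 \right)} \right)} - 333709} = \sqrt{\left(-6 + 13 \left(-17\right)\right) - 333709} = \sqrt{\left(-6 - 221\right) - 333709} = \sqrt{-227 - 333709} = \sqrt{-333936} = 12 i \sqrt{2319}$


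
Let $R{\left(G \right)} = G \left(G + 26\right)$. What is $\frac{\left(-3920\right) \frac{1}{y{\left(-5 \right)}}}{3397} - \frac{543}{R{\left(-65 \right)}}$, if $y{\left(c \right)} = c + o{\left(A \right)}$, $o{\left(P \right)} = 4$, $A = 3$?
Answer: $\frac{2697543}{2870465} \approx 0.93976$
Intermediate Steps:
$y{\left(c \right)} = 4 + c$ ($y{\left(c \right)} = c + 4 = 4 + c$)
$R{\left(G \right)} = G \left(26 + G\right)$
$\frac{\left(-3920\right) \frac{1}{y{\left(-5 \right)}}}{3397} - \frac{543}{R{\left(-65 \right)}} = \frac{\left(-3920\right) \frac{1}{4 - 5}}{3397} - \frac{543}{\left(-65\right) \left(26 - 65\right)} = - \frac{3920}{-1} \cdot \frac{1}{3397} - \frac{543}{\left(-65\right) \left(-39\right)} = \left(-3920\right) \left(-1\right) \frac{1}{3397} - \frac{543}{2535} = 3920 \cdot \frac{1}{3397} - \frac{181}{845} = \frac{3920}{3397} - \frac{181}{845} = \frac{2697543}{2870465}$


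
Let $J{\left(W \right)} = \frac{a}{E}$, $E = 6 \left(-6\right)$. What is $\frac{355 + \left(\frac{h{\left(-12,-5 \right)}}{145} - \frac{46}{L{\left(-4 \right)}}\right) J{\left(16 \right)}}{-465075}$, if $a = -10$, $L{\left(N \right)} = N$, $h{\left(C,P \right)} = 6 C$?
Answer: $- \frac{373811}{485538300} \approx -0.00076989$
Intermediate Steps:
$E = -36$
$J{\left(W \right)} = \frac{5}{18}$ ($J{\left(W \right)} = - \frac{10}{-36} = \left(-10\right) \left(- \frac{1}{36}\right) = \frac{5}{18}$)
$\frac{355 + \left(\frac{h{\left(-12,-5 \right)}}{145} - \frac{46}{L{\left(-4 \right)}}\right) J{\left(16 \right)}}{-465075} = \frac{355 + \left(\frac{6 \left(-12\right)}{145} - \frac{46}{-4}\right) \frac{5}{18}}{-465075} = \left(355 + \left(\left(-72\right) \frac{1}{145} - - \frac{23}{2}\right) \frac{5}{18}\right) \left(- \frac{1}{465075}\right) = \left(355 + \left(- \frac{72}{145} + \frac{23}{2}\right) \frac{5}{18}\right) \left(- \frac{1}{465075}\right) = \left(355 + \frac{3191}{290} \cdot \frac{5}{18}\right) \left(- \frac{1}{465075}\right) = \left(355 + \frac{3191}{1044}\right) \left(- \frac{1}{465075}\right) = \frac{373811}{1044} \left(- \frac{1}{465075}\right) = - \frac{373811}{485538300}$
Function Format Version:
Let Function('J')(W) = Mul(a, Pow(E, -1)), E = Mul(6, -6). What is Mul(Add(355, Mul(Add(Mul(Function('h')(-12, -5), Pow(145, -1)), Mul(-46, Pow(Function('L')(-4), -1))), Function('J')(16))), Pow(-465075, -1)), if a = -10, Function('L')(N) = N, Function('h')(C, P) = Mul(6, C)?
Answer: Rational(-373811, 485538300) ≈ -0.00076989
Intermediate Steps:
E = -36
Function('J')(W) = Rational(5, 18) (Function('J')(W) = Mul(-10, Pow(-36, -1)) = Mul(-10, Rational(-1, 36)) = Rational(5, 18))
Mul(Add(355, Mul(Add(Mul(Function('h')(-12, -5), Pow(145, -1)), Mul(-46, Pow(Function('L')(-4), -1))), Function('J')(16))), Pow(-465075, -1)) = Mul(Add(355, Mul(Add(Mul(Mul(6, -12), Pow(145, -1)), Mul(-46, Pow(-4, -1))), Rational(5, 18))), Pow(-465075, -1)) = Mul(Add(355, Mul(Add(Mul(-72, Rational(1, 145)), Mul(-46, Rational(-1, 4))), Rational(5, 18))), Rational(-1, 465075)) = Mul(Add(355, Mul(Add(Rational(-72, 145), Rational(23, 2)), Rational(5, 18))), Rational(-1, 465075)) = Mul(Add(355, Mul(Rational(3191, 290), Rational(5, 18))), Rational(-1, 465075)) = Mul(Add(355, Rational(3191, 1044)), Rational(-1, 465075)) = Mul(Rational(373811, 1044), Rational(-1, 465075)) = Rational(-373811, 485538300)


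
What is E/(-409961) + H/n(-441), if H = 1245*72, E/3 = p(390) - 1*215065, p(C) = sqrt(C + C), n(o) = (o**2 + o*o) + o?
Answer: 31935634515/17697606409 - 6*sqrt(195)/409961 ≈ 1.8043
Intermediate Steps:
n(o) = o + 2*o**2 (n(o) = (o**2 + o**2) + o = 2*o**2 + o = o + 2*o**2)
p(C) = sqrt(2)*sqrt(C) (p(C) = sqrt(2*C) = sqrt(2)*sqrt(C))
E = -645195 + 6*sqrt(195) (E = 3*(sqrt(2)*sqrt(390) - 1*215065) = 3*(2*sqrt(195) - 215065) = 3*(-215065 + 2*sqrt(195)) = -645195 + 6*sqrt(195) ≈ -6.4511e+5)
H = 89640
E/(-409961) + H/n(-441) = (-645195 + 6*sqrt(195))/(-409961) + 89640/((-441*(1 + 2*(-441)))) = (-645195 + 6*sqrt(195))*(-1/409961) + 89640/((-441*(1 - 882))) = (645195/409961 - 6*sqrt(195)/409961) + 89640/((-441*(-881))) = (645195/409961 - 6*sqrt(195)/409961) + 89640/388521 = (645195/409961 - 6*sqrt(195)/409961) + 89640*(1/388521) = (645195/409961 - 6*sqrt(195)/409961) + 9960/43169 = 31935634515/17697606409 - 6*sqrt(195)/409961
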